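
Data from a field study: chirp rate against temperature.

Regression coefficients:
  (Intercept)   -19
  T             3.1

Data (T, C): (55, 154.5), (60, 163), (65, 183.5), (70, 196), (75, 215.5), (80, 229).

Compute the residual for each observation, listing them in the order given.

T=55: Ĉ = -19 + 3.1·55 = 151.5; r = 154.5 − 151.5 = 3
T=60: Ĉ = -19 + 3.1·60 = 167; r = 163 − 167 = -4
T=65: Ĉ = -19 + 3.1·65 = 182.5; r = 183.5 − 182.5 = 1
T=70: Ĉ = -19 + 3.1·70 = 198; r = 196 − 198 = -2
T=75: Ĉ = -19 + 3.1·75 = 213.5; r = 215.5 − 213.5 = 2
T=80: Ĉ = -19 + 3.1·80 = 229; r = 229 − 229 = 0

3, -4, 1, -2, 2, 0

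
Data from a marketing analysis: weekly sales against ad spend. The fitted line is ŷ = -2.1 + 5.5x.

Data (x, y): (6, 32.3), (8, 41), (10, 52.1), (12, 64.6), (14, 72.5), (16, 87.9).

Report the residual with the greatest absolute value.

x=6: ŷ = -2.1 + 5.5·6 = 30.9; e = 32.3 − 30.9 = 1.4
x=8: ŷ = -2.1 + 5.5·8 = 41.9; e = 41 − 41.9 = -0.9
x=10: ŷ = -2.1 + 5.5·10 = 52.9; e = 52.1 − 52.9 = -0.8
x=12: ŷ = -2.1 + 5.5·12 = 63.9; e = 64.6 − 63.9 = 0.7
x=14: ŷ = -2.1 + 5.5·14 = 74.9; e = 72.5 − 74.9 = -2.4
x=16: ŷ = -2.1 + 5.5·16 = 85.9; e = 87.9 − 85.9 = 2
Largest |e| is 2.4 at x = 14, residual -2.4.

e = -2.4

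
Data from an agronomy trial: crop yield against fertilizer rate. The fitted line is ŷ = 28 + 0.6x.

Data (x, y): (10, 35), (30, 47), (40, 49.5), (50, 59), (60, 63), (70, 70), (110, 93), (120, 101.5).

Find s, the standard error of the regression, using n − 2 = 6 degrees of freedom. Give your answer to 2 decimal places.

s = 1.50

x=10: ŷ = 28 + 0.6·10 = 34; e = 35 − 34 = 1
x=30: ŷ = 28 + 0.6·30 = 46; e = 47 − 46 = 1
x=40: ŷ = 28 + 0.6·40 = 52; e = 49.5 − 52 = -2.5
x=50: ŷ = 28 + 0.6·50 = 58; e = 59 − 58 = 1
x=60: ŷ = 28 + 0.6·60 = 64; e = 63 − 64 = -1
x=70: ŷ = 28 + 0.6·70 = 70; e = 70 − 70 = 0
x=110: ŷ = 28 + 0.6·110 = 94; e = 93 − 94 = -1
x=120: ŷ = 28 + 0.6·120 = 100; e = 101.5 − 100 = 1.5
SSE = 1 + 1 + 6.25 + 1 + 1 + 0 + 1 + 2.25 = 13.5
s = √(13.5/6) = √2.25 ≈ 1.50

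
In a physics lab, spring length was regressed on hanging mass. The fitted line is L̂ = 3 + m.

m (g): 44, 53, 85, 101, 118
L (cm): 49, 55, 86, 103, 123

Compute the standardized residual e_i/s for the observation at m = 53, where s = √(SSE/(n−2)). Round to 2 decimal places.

m=44: L̂ = 3 + 44 = 47; e = 49 − 47 = 2
m=53: L̂ = 3 + 53 = 56; e = 55 − 56 = -1
m=85: L̂ = 3 + 85 = 88; e = 86 − 88 = -2
m=101: L̂ = 3 + 101 = 104; e = 103 − 104 = -1
m=118: L̂ = 3 + 118 = 121; e = 123 − 121 = 2
SSE = 4 + 1 + 4 + 1 + 4 = 14
s = √(14/3) = 2.16025
e/s = -1 / 2.16025 = -0.46

-0.46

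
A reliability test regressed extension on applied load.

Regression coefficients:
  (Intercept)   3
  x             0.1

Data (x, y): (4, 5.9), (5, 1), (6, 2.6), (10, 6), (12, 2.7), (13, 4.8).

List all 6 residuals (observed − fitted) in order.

2.5, -2.5, -1, 2, -1.5, 0.5

x=4: ŷ = 3 + 0.1·4 = 3.4; e = 5.9 − 3.4 = 2.5
x=5: ŷ = 3 + 0.1·5 = 3.5; e = 1 − 3.5 = -2.5
x=6: ŷ = 3 + 0.1·6 = 3.6; e = 2.6 − 3.6 = -1
x=10: ŷ = 3 + 0.1·10 = 4; e = 6 − 4 = 2
x=12: ŷ = 3 + 0.1·12 = 4.2; e = 2.7 − 4.2 = -1.5
x=13: ŷ = 3 + 0.1·13 = 4.3; e = 4.8 − 4.3 = 0.5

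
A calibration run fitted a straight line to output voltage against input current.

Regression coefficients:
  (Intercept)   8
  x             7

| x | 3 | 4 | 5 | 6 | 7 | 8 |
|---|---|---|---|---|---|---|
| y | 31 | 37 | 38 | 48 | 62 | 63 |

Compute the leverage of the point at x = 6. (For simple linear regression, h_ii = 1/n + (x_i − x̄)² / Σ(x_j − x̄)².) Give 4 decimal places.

x̄ = (3 + 4 + 5 + 6 + 7 + 8)/6 = 5.5
Σ(x − x̄)² = 6.25 + 2.25 + 0.25 + 0.25 + 2.25 + 6.25 = 17.5
h = 1/6 + (0.5)²/17.5 = 0.166667 + 0.0142857 = 0.1810

h = 0.1810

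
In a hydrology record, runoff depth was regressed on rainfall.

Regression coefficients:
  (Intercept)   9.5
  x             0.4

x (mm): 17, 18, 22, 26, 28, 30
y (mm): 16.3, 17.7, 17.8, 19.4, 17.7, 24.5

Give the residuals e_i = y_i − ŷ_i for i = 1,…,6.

x=17: ŷ = 9.5 + 0.4·17 = 16.3; e = 16.3 − 16.3 = 0
x=18: ŷ = 9.5 + 0.4·18 = 16.7; e = 17.7 − 16.7 = 1
x=22: ŷ = 9.5 + 0.4·22 = 18.3; e = 17.8 − 18.3 = -0.5
x=26: ŷ = 9.5 + 0.4·26 = 19.9; e = 19.4 − 19.9 = -0.5
x=28: ŷ = 9.5 + 0.4·28 = 20.7; e = 17.7 − 20.7 = -3
x=30: ŷ = 9.5 + 0.4·30 = 21.5; e = 24.5 − 21.5 = 3

0, 1, -0.5, -0.5, -3, 3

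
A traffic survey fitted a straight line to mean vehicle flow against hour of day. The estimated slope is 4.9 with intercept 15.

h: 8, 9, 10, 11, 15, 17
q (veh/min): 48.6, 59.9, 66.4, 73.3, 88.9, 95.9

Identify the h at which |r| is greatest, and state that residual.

h=8: ŷ = 15 + 4.9·8 = 54.2; r = 48.6 − 54.2 = -5.6
h=9: ŷ = 15 + 4.9·9 = 59.1; r = 59.9 − 59.1 = 0.8
h=10: ŷ = 15 + 4.9·10 = 64; r = 66.4 − 64 = 2.4
h=11: ŷ = 15 + 4.9·11 = 68.9; r = 73.3 − 68.9 = 4.4
h=15: ŷ = 15 + 4.9·15 = 88.5; r = 88.9 − 88.5 = 0.4
h=17: ŷ = 15 + 4.9·17 = 98.3; r = 95.9 − 98.3 = -2.4
Largest |r| is 5.6 at h = 8, residual -5.6.

h = 8, r = -5.6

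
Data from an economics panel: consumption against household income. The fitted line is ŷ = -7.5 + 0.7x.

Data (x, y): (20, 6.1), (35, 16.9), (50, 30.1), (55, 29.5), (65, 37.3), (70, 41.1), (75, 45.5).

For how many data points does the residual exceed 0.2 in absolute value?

x=20: ŷ = -7.5 + 0.7·20 = 6.5; r = 6.1 − 6.5 = -0.4
x=35: ŷ = -7.5 + 0.7·35 = 17; r = 16.9 − 17 = -0.1
x=50: ŷ = -7.5 + 0.7·50 = 27.5; r = 30.1 − 27.5 = 2.6
x=55: ŷ = -7.5 + 0.7·55 = 31; r = 29.5 − 31 = -1.5
x=65: ŷ = -7.5 + 0.7·65 = 38; r = 37.3 − 38 = -0.7
x=70: ŷ = -7.5 + 0.7·70 = 41.5; r = 41.1 − 41.5 = -0.4
x=75: ŷ = -7.5 + 0.7·75 = 45; r = 45.5 − 45 = 0.5
|r| > 0.2: x=20 (|r|=0.4), x=50 (|r|=2.6), x=55 (|r|=1.5), x=65 (|r|=0.7), x=70 (|r|=0.4), x=75 (|r|=0.5) → 6

6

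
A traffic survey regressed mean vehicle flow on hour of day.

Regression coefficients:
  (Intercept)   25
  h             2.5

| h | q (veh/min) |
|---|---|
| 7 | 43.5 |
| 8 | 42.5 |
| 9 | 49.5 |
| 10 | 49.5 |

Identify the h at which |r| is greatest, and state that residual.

h=7: ŷ = 25 + 2.5·7 = 42.5; r = 43.5 − 42.5 = 1
h=8: ŷ = 25 + 2.5·8 = 45; r = 42.5 − 45 = -2.5
h=9: ŷ = 25 + 2.5·9 = 47.5; r = 49.5 − 47.5 = 2
h=10: ŷ = 25 + 2.5·10 = 50; r = 49.5 − 50 = -0.5
Largest |r| is 2.5 at h = 8, residual -2.5.

h = 8, r = -2.5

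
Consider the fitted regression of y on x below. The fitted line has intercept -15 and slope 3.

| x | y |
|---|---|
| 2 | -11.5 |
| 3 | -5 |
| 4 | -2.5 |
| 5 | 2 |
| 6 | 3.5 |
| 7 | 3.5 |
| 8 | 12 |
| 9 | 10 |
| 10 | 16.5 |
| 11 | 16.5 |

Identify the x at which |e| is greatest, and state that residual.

x = 8, e = 3

x=2: ŷ = -15 + 3·2 = -9; e = -11.5 − (-9) = -2.5
x=3: ŷ = -15 + 3·3 = -6; e = -5 − (-6) = 1
x=4: ŷ = -15 + 3·4 = -3; e = -2.5 − (-3) = 0.5
x=5: ŷ = -15 + 3·5 = 0; e = 2 − 0 = 2
x=6: ŷ = -15 + 3·6 = 3; e = 3.5 − 3 = 0.5
x=7: ŷ = -15 + 3·7 = 6; e = 3.5 − 6 = -2.5
x=8: ŷ = -15 + 3·8 = 9; e = 12 − 9 = 3
x=9: ŷ = -15 + 3·9 = 12; e = 10 − 12 = -2
x=10: ŷ = -15 + 3·10 = 15; e = 16.5 − 15 = 1.5
x=11: ŷ = -15 + 3·11 = 18; e = 16.5 − 18 = -1.5
Largest |e| is 3 at x = 8, residual 3.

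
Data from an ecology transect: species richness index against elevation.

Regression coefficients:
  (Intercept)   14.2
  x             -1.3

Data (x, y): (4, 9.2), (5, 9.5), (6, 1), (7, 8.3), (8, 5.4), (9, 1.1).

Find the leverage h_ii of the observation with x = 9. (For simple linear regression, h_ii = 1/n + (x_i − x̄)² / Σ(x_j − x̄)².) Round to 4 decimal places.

x̄ = (4 + 5 + 6 + 7 + 8 + 9)/6 = 6.5
Σ(x − x̄)² = 6.25 + 2.25 + 0.25 + 0.25 + 2.25 + 6.25 = 17.5
h = 1/6 + (2.5)²/17.5 = 0.166667 + 0.357143 = 0.5238

h = 0.5238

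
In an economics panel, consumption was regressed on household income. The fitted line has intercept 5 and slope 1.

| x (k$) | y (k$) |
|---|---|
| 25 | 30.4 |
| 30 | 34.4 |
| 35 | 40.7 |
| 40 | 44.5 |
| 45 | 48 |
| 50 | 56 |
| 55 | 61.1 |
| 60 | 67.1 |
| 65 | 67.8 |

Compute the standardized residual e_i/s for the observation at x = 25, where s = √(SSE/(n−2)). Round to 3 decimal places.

0.259

x=25: ŷ = 5 + 25 = 30; e = 30.4 − 30 = 0.4
x=30: ŷ = 5 + 30 = 35; e = 34.4 − 35 = -0.6
x=35: ŷ = 5 + 35 = 40; e = 40.7 − 40 = 0.7
x=40: ŷ = 5 + 40 = 45; e = 44.5 − 45 = -0.5
x=45: ŷ = 5 + 45 = 50; e = 48 − 50 = -2
x=50: ŷ = 5 + 50 = 55; e = 56 − 55 = 1
x=55: ŷ = 5 + 55 = 60; e = 61.1 − 60 = 1.1
x=60: ŷ = 5 + 60 = 65; e = 67.1 − 65 = 2.1
x=65: ŷ = 5 + 65 = 70; e = 67.8 − 70 = -2.2
SSE = 0.16 + 0.36 + 0.49 + 0.25 + 4 + 1 + 1.21 + 4.41 + 4.84 = 16.72
s = √(16.72/7) = 1.5455
e/s = 0.4 / 1.5455 = 0.259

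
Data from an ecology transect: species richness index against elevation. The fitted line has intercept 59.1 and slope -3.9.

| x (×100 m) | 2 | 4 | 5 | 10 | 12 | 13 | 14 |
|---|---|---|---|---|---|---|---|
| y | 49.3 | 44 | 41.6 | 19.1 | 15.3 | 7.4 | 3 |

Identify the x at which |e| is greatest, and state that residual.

x = 12, e = 3

x=2: ŷ = 59.1 − 3.9·2 = 51.3; e = 49.3 − 51.3 = -2
x=4: ŷ = 59.1 − 3.9·4 = 43.5; e = 44 − 43.5 = 0.5
x=5: ŷ = 59.1 − 3.9·5 = 39.6; e = 41.6 − 39.6 = 2
x=10: ŷ = 59.1 − 3.9·10 = 20.1; e = 19.1 − 20.1 = -1
x=12: ŷ = 59.1 − 3.9·12 = 12.3; e = 15.3 − 12.3 = 3
x=13: ŷ = 59.1 − 3.9·13 = 8.4; e = 7.4 − 8.4 = -1
x=14: ŷ = 59.1 − 3.9·14 = 4.5; e = 3 − 4.5 = -1.5
Largest |e| is 3 at x = 12, residual 3.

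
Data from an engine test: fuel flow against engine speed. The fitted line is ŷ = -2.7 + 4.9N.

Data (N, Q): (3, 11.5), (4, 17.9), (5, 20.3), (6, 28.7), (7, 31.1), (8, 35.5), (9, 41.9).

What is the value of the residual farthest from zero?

e = 2

N=3: ŷ = -2.7 + 4.9·3 = 12; e = 11.5 − 12 = -0.5
N=4: ŷ = -2.7 + 4.9·4 = 16.9; e = 17.9 − 16.9 = 1
N=5: ŷ = -2.7 + 4.9·5 = 21.8; e = 20.3 − 21.8 = -1.5
N=6: ŷ = -2.7 + 4.9·6 = 26.7; e = 28.7 − 26.7 = 2
N=7: ŷ = -2.7 + 4.9·7 = 31.6; e = 31.1 − 31.6 = -0.5
N=8: ŷ = -2.7 + 4.9·8 = 36.5; e = 35.5 − 36.5 = -1
N=9: ŷ = -2.7 + 4.9·9 = 41.4; e = 41.9 − 41.4 = 0.5
Largest |e| is 2 at N = 6, residual 2.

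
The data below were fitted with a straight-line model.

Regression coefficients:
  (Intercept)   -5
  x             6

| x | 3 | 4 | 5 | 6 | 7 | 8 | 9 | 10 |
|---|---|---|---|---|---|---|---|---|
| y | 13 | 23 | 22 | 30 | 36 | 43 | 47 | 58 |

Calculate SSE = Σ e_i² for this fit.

SSE = 40

x=3: ŷ = -5 + 6·3 = 13; e = 13 − 13 = 0
x=4: ŷ = -5 + 6·4 = 19; e = 23 − 19 = 4
x=5: ŷ = -5 + 6·5 = 25; e = 22 − 25 = -3
x=6: ŷ = -5 + 6·6 = 31; e = 30 − 31 = -1
x=7: ŷ = -5 + 6·7 = 37; e = 36 − 37 = -1
x=8: ŷ = -5 + 6·8 = 43; e = 43 − 43 = 0
x=9: ŷ = -5 + 6·9 = 49; e = 47 − 49 = -2
x=10: ŷ = -5 + 6·10 = 55; e = 58 − 55 = 3
SSE = 0 + 16 + 9 + 1 + 1 + 0 + 4 + 9 = 40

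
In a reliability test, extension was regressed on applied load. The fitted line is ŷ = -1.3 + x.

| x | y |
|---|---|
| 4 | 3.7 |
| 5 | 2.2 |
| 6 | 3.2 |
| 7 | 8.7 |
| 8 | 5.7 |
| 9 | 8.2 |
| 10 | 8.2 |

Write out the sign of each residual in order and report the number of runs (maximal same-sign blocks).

6 runs

x=4: ŷ = -1.3 + 4 = 2.7; r = 3.7 − 2.7 = 1
x=5: ŷ = -1.3 + 5 = 3.7; r = 2.2 − 3.7 = -1.5
x=6: ŷ = -1.3 + 6 = 4.7; r = 3.2 − 4.7 = -1.5
x=7: ŷ = -1.3 + 7 = 5.7; r = 8.7 − 5.7 = 3
x=8: ŷ = -1.3 + 8 = 6.7; r = 5.7 − 6.7 = -1
x=9: ŷ = -1.3 + 9 = 7.7; r = 8.2 − 7.7 = 0.5
x=10: ŷ = -1.3 + 10 = 8.7; r = 8.2 − 8.7 = -0.5
Signs: + − − + − + −
Runs: +×1, −×2, +×1, −×1, +×1, −×1 → 6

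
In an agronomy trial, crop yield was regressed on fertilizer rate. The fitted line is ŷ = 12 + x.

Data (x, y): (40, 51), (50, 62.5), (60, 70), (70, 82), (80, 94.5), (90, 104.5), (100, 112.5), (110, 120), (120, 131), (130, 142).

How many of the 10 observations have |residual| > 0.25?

x=40: ŷ = 12 + 40 = 52; r = 51 − 52 = -1
x=50: ŷ = 12 + 50 = 62; r = 62.5 − 62 = 0.5
x=60: ŷ = 12 + 60 = 72; r = 70 − 72 = -2
x=70: ŷ = 12 + 70 = 82; r = 82 − 82 = 0
x=80: ŷ = 12 + 80 = 92; r = 94.5 − 92 = 2.5
x=90: ŷ = 12 + 90 = 102; r = 104.5 − 102 = 2.5
x=100: ŷ = 12 + 100 = 112; r = 112.5 − 112 = 0.5
x=110: ŷ = 12 + 110 = 122; r = 120 − 122 = -2
x=120: ŷ = 12 + 120 = 132; r = 131 − 132 = -1
x=130: ŷ = 12 + 130 = 142; r = 142 − 142 = 0
|r| > 0.25: x=40 (|r|=1), x=50 (|r|=0.5), x=60 (|r|=2), x=80 (|r|=2.5), x=90 (|r|=2.5), x=100 (|r|=0.5), x=110 (|r|=2), x=120 (|r|=1) → 8

8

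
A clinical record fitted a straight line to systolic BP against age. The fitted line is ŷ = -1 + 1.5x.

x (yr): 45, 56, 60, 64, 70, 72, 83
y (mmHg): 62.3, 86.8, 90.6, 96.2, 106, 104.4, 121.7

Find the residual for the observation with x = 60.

r = 1.6

ŷ = -1 + 1.5·60 = 89
r = 90.6 − 89 = 1.6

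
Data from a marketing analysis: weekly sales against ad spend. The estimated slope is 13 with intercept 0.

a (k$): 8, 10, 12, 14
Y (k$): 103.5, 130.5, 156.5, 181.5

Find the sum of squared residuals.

SSE = 1

a=8: Ŷ = 13·8 = 104; e = 103.5 − 104 = -0.5
a=10: Ŷ = 13·10 = 130; e = 130.5 − 130 = 0.5
a=12: Ŷ = 13·12 = 156; e = 156.5 − 156 = 0.5
a=14: Ŷ = 13·14 = 182; e = 181.5 − 182 = -0.5
SSE = 0.25 + 0.25 + 0.25 + 0.25 = 1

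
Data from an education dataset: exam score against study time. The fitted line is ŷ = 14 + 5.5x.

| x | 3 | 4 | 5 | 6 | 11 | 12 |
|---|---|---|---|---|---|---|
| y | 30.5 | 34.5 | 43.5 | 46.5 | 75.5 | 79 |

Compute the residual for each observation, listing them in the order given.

x=3: ŷ = 14 + 5.5·3 = 30.5; r = 30.5 − 30.5 = 0
x=4: ŷ = 14 + 5.5·4 = 36; r = 34.5 − 36 = -1.5
x=5: ŷ = 14 + 5.5·5 = 41.5; r = 43.5 − 41.5 = 2
x=6: ŷ = 14 + 5.5·6 = 47; r = 46.5 − 47 = -0.5
x=11: ŷ = 14 + 5.5·11 = 74.5; r = 75.5 − 74.5 = 1
x=12: ŷ = 14 + 5.5·12 = 80; r = 79 − 80 = -1

0, -1.5, 2, -0.5, 1, -1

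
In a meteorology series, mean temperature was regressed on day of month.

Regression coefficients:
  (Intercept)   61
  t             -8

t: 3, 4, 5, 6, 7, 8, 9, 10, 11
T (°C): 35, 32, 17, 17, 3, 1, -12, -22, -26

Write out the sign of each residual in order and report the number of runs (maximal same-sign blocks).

8 runs

t=3: T̂ = 61 − 8·3 = 37; e = 35 − 37 = -2
t=4: T̂ = 61 − 8·4 = 29; e = 32 − 29 = 3
t=5: T̂ = 61 − 8·5 = 21; e = 17 − 21 = -4
t=6: T̂ = 61 − 8·6 = 13; e = 17 − 13 = 4
t=7: T̂ = 61 − 8·7 = 5; e = 3 − 5 = -2
t=8: T̂ = 61 − 8·8 = -3; e = 1 − (-3) = 4
t=9: T̂ = 61 − 8·9 = -11; e = -12 − (-11) = -1
t=10: T̂ = 61 − 8·10 = -19; e = -22 − (-19) = -3
t=11: T̂ = 61 − 8·11 = -27; e = -26 − (-27) = 1
Signs: − + − + − + − − +
Runs: −×1, +×1, −×1, +×1, −×1, +×1, −×2, +×1 → 8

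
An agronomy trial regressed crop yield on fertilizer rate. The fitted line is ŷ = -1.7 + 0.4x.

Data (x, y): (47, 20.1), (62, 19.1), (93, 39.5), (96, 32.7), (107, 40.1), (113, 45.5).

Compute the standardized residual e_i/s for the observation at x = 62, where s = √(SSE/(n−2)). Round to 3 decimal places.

-1.016

x=47: ŷ = -1.7 + 0.4·47 = 17.1; e = 20.1 − 17.1 = 3
x=62: ŷ = -1.7 + 0.4·62 = 23.1; e = 19.1 − 23.1 = -4
x=93: ŷ = -1.7 + 0.4·93 = 35.5; e = 39.5 − 35.5 = 4
x=96: ŷ = -1.7 + 0.4·96 = 36.7; e = 32.7 − 36.7 = -4
x=107: ŷ = -1.7 + 0.4·107 = 41.1; e = 40.1 − 41.1 = -1
x=113: ŷ = -1.7 + 0.4·113 = 43.5; e = 45.5 − 43.5 = 2
SSE = 9 + 16 + 16 + 16 + 1 + 4 = 62
s = √(62/4) = 3.937
e/s = -4 / 3.937 = -1.016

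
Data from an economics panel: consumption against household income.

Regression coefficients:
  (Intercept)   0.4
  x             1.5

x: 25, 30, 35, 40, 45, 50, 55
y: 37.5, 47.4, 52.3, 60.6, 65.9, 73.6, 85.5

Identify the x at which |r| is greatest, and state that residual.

x = 55, r = 2.6

x=25: ŷ = 0.4 + 1.5·25 = 37.9; r = 37.5 − 37.9 = -0.4
x=30: ŷ = 0.4 + 1.5·30 = 45.4; r = 47.4 − 45.4 = 2
x=35: ŷ = 0.4 + 1.5·35 = 52.9; r = 52.3 − 52.9 = -0.6
x=40: ŷ = 0.4 + 1.5·40 = 60.4; r = 60.6 − 60.4 = 0.2
x=45: ŷ = 0.4 + 1.5·45 = 67.9; r = 65.9 − 67.9 = -2
x=50: ŷ = 0.4 + 1.5·50 = 75.4; r = 73.6 − 75.4 = -1.8
x=55: ŷ = 0.4 + 1.5·55 = 82.9; r = 85.5 − 82.9 = 2.6
Largest |r| is 2.6 at x = 55, residual 2.6.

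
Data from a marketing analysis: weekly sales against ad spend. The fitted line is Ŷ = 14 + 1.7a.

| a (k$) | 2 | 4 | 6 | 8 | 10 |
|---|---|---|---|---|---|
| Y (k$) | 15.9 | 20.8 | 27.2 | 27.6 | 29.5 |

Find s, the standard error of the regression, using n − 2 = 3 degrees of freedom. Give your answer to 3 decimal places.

s = 2.121

a=2: Ŷ = 14 + 1.7·2 = 17.4; e = 15.9 − 17.4 = -1.5
a=4: Ŷ = 14 + 1.7·4 = 20.8; e = 20.8 − 20.8 = 0
a=6: Ŷ = 14 + 1.7·6 = 24.2; e = 27.2 − 24.2 = 3
a=8: Ŷ = 14 + 1.7·8 = 27.6; e = 27.6 − 27.6 = 0
a=10: Ŷ = 14 + 1.7·10 = 31; e = 29.5 − 31 = -1.5
SSE = 2.25 + 0 + 9 + 0 + 2.25 = 13.5
s = √(13.5/3) = √4.5 ≈ 2.121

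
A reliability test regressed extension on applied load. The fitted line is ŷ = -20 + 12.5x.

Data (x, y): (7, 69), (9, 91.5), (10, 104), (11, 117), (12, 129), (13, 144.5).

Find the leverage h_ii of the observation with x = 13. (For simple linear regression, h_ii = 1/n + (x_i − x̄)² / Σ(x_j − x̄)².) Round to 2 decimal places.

x̄ = (7 + 9 + 10 + 11 + 12 + 13)/6 = 10.3333
Σ(x − x̄)² = 11.1111 + 1.77778 + 0.111111 + 0.444444 + 2.77778 + 7.11111 = 23.3333
h = 1/6 + (2.66667)²/23.3333 = 0.166667 + 0.304762 = 0.47

h = 0.47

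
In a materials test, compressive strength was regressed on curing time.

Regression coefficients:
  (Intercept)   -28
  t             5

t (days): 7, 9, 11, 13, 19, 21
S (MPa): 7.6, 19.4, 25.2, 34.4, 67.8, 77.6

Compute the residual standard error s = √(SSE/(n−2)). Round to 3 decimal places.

s = 2.069

t=7: Ŝ = -28 + 5·7 = 7; r = 7.6 − 7 = 0.6
t=9: Ŝ = -28 + 5·9 = 17; r = 19.4 − 17 = 2.4
t=11: Ŝ = -28 + 5·11 = 27; r = 25.2 − 27 = -1.8
t=13: Ŝ = -28 + 5·13 = 37; r = 34.4 − 37 = -2.6
t=19: Ŝ = -28 + 5·19 = 67; r = 67.8 − 67 = 0.8
t=21: Ŝ = -28 + 5·21 = 77; r = 77.6 − 77 = 0.6
SSE = 0.36 + 5.76 + 3.24 + 6.76 + 0.64 + 0.36 = 17.12
s = √(17.12/4) = √4.28 ≈ 2.069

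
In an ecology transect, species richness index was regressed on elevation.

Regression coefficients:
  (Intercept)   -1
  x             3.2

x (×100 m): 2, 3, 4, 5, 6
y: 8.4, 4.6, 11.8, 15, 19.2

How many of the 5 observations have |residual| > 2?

2

x=2: ŷ = -1 + 3.2·2 = 5.4; e = 8.4 − 5.4 = 3
x=3: ŷ = -1 + 3.2·3 = 8.6; e = 4.6 − 8.6 = -4
x=4: ŷ = -1 + 3.2·4 = 11.8; e = 11.8 − 11.8 = 0
x=5: ŷ = -1 + 3.2·5 = 15; e = 15 − 15 = 0
x=6: ŷ = -1 + 3.2·6 = 18.2; e = 19.2 − 18.2 = 1
|e| > 2: x=2 (|e|=3), x=3 (|e|=4) → 2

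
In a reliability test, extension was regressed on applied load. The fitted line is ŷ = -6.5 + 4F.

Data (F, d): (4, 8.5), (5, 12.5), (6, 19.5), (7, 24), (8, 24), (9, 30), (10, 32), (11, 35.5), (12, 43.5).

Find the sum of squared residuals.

SSE = 25

F=4: ŷ = -6.5 + 4·4 = 9.5; r = 8.5 − 9.5 = -1
F=5: ŷ = -6.5 + 4·5 = 13.5; r = 12.5 − 13.5 = -1
F=6: ŷ = -6.5 + 4·6 = 17.5; r = 19.5 − 17.5 = 2
F=7: ŷ = -6.5 + 4·7 = 21.5; r = 24 − 21.5 = 2.5
F=8: ŷ = -6.5 + 4·8 = 25.5; r = 24 − 25.5 = -1.5
F=9: ŷ = -6.5 + 4·9 = 29.5; r = 30 − 29.5 = 0.5
F=10: ŷ = -6.5 + 4·10 = 33.5; r = 32 − 33.5 = -1.5
F=11: ŷ = -6.5 + 4·11 = 37.5; r = 35.5 − 37.5 = -2
F=12: ŷ = -6.5 + 4·12 = 41.5; r = 43.5 − 41.5 = 2
SSE = 1 + 1 + 4 + 6.25 + 2.25 + 0.25 + 2.25 + 4 + 4 = 25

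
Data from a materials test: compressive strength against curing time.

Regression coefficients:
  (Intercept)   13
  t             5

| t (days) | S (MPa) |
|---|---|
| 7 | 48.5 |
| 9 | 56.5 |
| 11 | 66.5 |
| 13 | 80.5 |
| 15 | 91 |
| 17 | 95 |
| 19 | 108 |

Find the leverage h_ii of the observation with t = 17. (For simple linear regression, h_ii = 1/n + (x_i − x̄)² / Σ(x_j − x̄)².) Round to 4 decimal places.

t̄ = (7 + 9 + 11 + 13 + 15 + 17 + 19)/7 = 13
Σ(t − t̄)² = 36 + 16 + 4 + 0 + 4 + 16 + 36 = 112
h = 1/7 + (4)²/112 = 0.142857 + 0.142857 = 0.2857

h = 0.2857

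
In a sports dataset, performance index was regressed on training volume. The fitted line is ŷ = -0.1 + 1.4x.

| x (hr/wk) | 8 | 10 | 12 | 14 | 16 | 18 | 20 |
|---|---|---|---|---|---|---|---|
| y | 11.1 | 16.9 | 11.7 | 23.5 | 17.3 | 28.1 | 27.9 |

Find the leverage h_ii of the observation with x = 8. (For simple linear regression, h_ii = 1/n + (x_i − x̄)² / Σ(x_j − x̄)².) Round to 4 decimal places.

x̄ = (8 + 10 + 12 + 14 + 16 + 18 + 20)/7 = 14
Σ(x − x̄)² = 36 + 16 + 4 + 0 + 4 + 16 + 36 = 112
h = 1/7 + (-6)²/112 = 0.142857 + 0.321429 = 0.4643

h = 0.4643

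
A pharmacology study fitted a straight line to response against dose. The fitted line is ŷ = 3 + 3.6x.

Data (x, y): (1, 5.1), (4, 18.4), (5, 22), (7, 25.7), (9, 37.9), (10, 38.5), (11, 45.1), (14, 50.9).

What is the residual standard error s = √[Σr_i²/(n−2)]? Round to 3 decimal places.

s = 2.217

x=1: ŷ = 3 + 3.6·1 = 6.6; r = 5.1 − 6.6 = -1.5
x=4: ŷ = 3 + 3.6·4 = 17.4; r = 18.4 − 17.4 = 1
x=5: ŷ = 3 + 3.6·5 = 21; r = 22 − 21 = 1
x=7: ŷ = 3 + 3.6·7 = 28.2; r = 25.7 − 28.2 = -2.5
x=9: ŷ = 3 + 3.6·9 = 35.4; r = 37.9 − 35.4 = 2.5
x=10: ŷ = 3 + 3.6·10 = 39; r = 38.5 − 39 = -0.5
x=11: ŷ = 3 + 3.6·11 = 42.6; r = 45.1 − 42.6 = 2.5
x=14: ŷ = 3 + 3.6·14 = 53.4; r = 50.9 − 53.4 = -2.5
SSE = 2.25 + 1 + 1 + 6.25 + 6.25 + 0.25 + 6.25 + 6.25 = 29.5
s = √(29.5/6) = √4.91667 ≈ 2.217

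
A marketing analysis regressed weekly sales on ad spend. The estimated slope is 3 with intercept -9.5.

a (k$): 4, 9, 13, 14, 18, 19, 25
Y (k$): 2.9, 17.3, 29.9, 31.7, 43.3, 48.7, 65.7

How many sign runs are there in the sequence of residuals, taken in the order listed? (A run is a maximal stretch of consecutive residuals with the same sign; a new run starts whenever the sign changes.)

a=4: Ŷ = -9.5 + 3·4 = 2.5; r = 2.9 − 2.5 = 0.4
a=9: Ŷ = -9.5 + 3·9 = 17.5; r = 17.3 − 17.5 = -0.2
a=13: Ŷ = -9.5 + 3·13 = 29.5; r = 29.9 − 29.5 = 0.4
a=14: Ŷ = -9.5 + 3·14 = 32.5; r = 31.7 − 32.5 = -0.8
a=18: Ŷ = -9.5 + 3·18 = 44.5; r = 43.3 − 44.5 = -1.2
a=19: Ŷ = -9.5 + 3·19 = 47.5; r = 48.7 − 47.5 = 1.2
a=25: Ŷ = -9.5 + 3·25 = 65.5; r = 65.7 − 65.5 = 0.2
Signs: + − + − − + +
Runs: +×1, −×1, +×1, −×2, +×2 → 5

5 runs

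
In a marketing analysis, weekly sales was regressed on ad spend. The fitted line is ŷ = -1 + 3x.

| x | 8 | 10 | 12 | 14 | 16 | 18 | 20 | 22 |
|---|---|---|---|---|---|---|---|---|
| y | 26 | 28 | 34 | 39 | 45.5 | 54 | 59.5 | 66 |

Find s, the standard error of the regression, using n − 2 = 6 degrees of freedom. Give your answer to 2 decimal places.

s = 1.80

x=8: ŷ = -1 + 3·8 = 23; e = 26 − 23 = 3
x=10: ŷ = -1 + 3·10 = 29; e = 28 − 29 = -1
x=12: ŷ = -1 + 3·12 = 35; e = 34 − 35 = -1
x=14: ŷ = -1 + 3·14 = 41; e = 39 − 41 = -2
x=16: ŷ = -1 + 3·16 = 47; e = 45.5 − 47 = -1.5
x=18: ŷ = -1 + 3·18 = 53; e = 54 − 53 = 1
x=20: ŷ = -1 + 3·20 = 59; e = 59.5 − 59 = 0.5
x=22: ŷ = -1 + 3·22 = 65; e = 66 − 65 = 1
SSE = 9 + 1 + 1 + 4 + 2.25 + 1 + 0.25 + 1 = 19.5
s = √(19.5/6) = √3.25 ≈ 1.80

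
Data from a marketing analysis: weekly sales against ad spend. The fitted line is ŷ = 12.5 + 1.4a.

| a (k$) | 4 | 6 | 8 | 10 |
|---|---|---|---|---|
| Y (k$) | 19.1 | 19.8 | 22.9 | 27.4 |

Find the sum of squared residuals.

SSE = 3.66

a=4: ŷ = 12.5 + 1.4·4 = 18.1; e = 19.1 − 18.1 = 1
a=6: ŷ = 12.5 + 1.4·6 = 20.9; e = 19.8 − 20.9 = -1.1
a=8: ŷ = 12.5 + 1.4·8 = 23.7; e = 22.9 − 23.7 = -0.8
a=10: ŷ = 12.5 + 1.4·10 = 26.5; e = 27.4 − 26.5 = 0.9
SSE = 1 + 1.21 + 0.64 + 0.81 = 3.66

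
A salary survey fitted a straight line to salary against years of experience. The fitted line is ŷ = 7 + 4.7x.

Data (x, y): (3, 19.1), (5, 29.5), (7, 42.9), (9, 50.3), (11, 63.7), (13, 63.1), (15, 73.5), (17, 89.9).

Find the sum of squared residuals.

x=3: ŷ = 7 + 4.7·3 = 21.1; r = 19.1 − 21.1 = -2
x=5: ŷ = 7 + 4.7·5 = 30.5; r = 29.5 − 30.5 = -1
x=7: ŷ = 7 + 4.7·7 = 39.9; r = 42.9 − 39.9 = 3
x=9: ŷ = 7 + 4.7·9 = 49.3; r = 50.3 − 49.3 = 1
x=11: ŷ = 7 + 4.7·11 = 58.7; r = 63.7 − 58.7 = 5
x=13: ŷ = 7 + 4.7·13 = 68.1; r = 63.1 − 68.1 = -5
x=15: ŷ = 7 + 4.7·15 = 77.5; r = 73.5 − 77.5 = -4
x=17: ŷ = 7 + 4.7·17 = 86.9; r = 89.9 − 86.9 = 3
SSE = 4 + 1 + 9 + 1 + 25 + 25 + 16 + 9 = 90

SSE = 90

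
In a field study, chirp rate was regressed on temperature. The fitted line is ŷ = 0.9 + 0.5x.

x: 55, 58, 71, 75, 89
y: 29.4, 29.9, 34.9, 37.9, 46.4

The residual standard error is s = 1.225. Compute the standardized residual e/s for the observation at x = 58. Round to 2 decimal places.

0.00

ŷ = 0.9 + 0.5·58 = 29.9
e = 29.9 − 29.9 = 0
e/s = 0 / 1.225 = 0.00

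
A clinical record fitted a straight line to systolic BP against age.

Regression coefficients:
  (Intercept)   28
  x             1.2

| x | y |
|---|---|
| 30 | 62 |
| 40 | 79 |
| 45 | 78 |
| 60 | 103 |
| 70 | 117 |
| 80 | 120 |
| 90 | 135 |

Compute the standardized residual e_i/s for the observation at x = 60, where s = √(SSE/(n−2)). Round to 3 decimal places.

0.750

x=30: ŷ = 28 + 1.2·30 = 64; e = 62 − 64 = -2
x=40: ŷ = 28 + 1.2·40 = 76; e = 79 − 76 = 3
x=45: ŷ = 28 + 1.2·45 = 82; e = 78 − 82 = -4
x=60: ŷ = 28 + 1.2·60 = 100; e = 103 − 100 = 3
x=70: ŷ = 28 + 1.2·70 = 112; e = 117 − 112 = 5
x=80: ŷ = 28 + 1.2·80 = 124; e = 120 − 124 = -4
x=90: ŷ = 28 + 1.2·90 = 136; e = 135 − 136 = -1
SSE = 4 + 9 + 16 + 9 + 25 + 16 + 1 = 80
s = √(80/5) = 4
e/s = 3 / 4 = 0.750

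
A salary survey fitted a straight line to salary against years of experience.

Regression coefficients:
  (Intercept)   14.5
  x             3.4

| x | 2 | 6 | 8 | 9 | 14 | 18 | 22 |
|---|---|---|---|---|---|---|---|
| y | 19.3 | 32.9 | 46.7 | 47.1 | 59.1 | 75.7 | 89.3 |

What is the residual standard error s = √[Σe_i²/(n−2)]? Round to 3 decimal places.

x=2: ŷ = 14.5 + 3.4·2 = 21.3; e = 19.3 − 21.3 = -2
x=6: ŷ = 14.5 + 3.4·6 = 34.9; e = 32.9 − 34.9 = -2
x=8: ŷ = 14.5 + 3.4·8 = 41.7; e = 46.7 − 41.7 = 5
x=9: ŷ = 14.5 + 3.4·9 = 45.1; e = 47.1 − 45.1 = 2
x=14: ŷ = 14.5 + 3.4·14 = 62.1; e = 59.1 − 62.1 = -3
x=18: ŷ = 14.5 + 3.4·18 = 75.7; e = 75.7 − 75.7 = 0
x=22: ŷ = 14.5 + 3.4·22 = 89.3; e = 89.3 − 89.3 = 0
SSE = 4 + 4 + 25 + 4 + 9 + 0 + 0 = 46
s = √(46/5) = √9.2 ≈ 3.033

s = 3.033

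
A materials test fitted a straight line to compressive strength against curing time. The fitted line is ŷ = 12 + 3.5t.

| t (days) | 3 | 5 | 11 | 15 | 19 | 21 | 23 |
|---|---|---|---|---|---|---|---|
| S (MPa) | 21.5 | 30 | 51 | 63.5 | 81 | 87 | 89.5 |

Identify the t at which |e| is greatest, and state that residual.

t=3: ŷ = 12 + 3.5·3 = 22.5; e = 21.5 − 22.5 = -1
t=5: ŷ = 12 + 3.5·5 = 29.5; e = 30 − 29.5 = 0.5
t=11: ŷ = 12 + 3.5·11 = 50.5; e = 51 − 50.5 = 0.5
t=15: ŷ = 12 + 3.5·15 = 64.5; e = 63.5 − 64.5 = -1
t=19: ŷ = 12 + 3.5·19 = 78.5; e = 81 − 78.5 = 2.5
t=21: ŷ = 12 + 3.5·21 = 85.5; e = 87 − 85.5 = 1.5
t=23: ŷ = 12 + 3.5·23 = 92.5; e = 89.5 − 92.5 = -3
Largest |e| is 3 at t = 23, residual -3.

t = 23, e = -3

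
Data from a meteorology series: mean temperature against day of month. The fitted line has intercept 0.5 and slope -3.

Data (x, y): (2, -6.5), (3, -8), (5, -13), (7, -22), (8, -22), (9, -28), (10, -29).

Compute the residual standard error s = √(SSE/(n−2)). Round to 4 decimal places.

x=2: ŷ = 0.5 − 3·2 = -5.5; r = -6.5 − (-5.5) = -1
x=3: ŷ = 0.5 − 3·3 = -8.5; r = -8 − (-8.5) = 0.5
x=5: ŷ = 0.5 − 3·5 = -14.5; r = -13 − (-14.5) = 1.5
x=7: ŷ = 0.5 − 3·7 = -20.5; r = -22 − (-20.5) = -1.5
x=8: ŷ = 0.5 − 3·8 = -23.5; r = -22 − (-23.5) = 1.5
x=9: ŷ = 0.5 − 3·9 = -26.5; r = -28 − (-26.5) = -1.5
x=10: ŷ = 0.5 − 3·10 = -29.5; r = -29 − (-29.5) = 0.5
SSE = 1 + 0.25 + 2.25 + 2.25 + 2.25 + 2.25 + 0.25 = 10.5
s = √(10.5/5) = √2.1 ≈ 1.4491

s = 1.4491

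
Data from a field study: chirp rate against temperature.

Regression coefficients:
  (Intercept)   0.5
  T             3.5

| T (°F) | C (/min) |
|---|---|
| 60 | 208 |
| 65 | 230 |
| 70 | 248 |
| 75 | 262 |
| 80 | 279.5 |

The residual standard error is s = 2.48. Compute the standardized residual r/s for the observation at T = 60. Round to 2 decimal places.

Ĉ = 0.5 + 3.5·60 = 210.5
r = 208 − 210.5 = -2.5
r/s = -2.5 / 2.48 = -1.01

-1.01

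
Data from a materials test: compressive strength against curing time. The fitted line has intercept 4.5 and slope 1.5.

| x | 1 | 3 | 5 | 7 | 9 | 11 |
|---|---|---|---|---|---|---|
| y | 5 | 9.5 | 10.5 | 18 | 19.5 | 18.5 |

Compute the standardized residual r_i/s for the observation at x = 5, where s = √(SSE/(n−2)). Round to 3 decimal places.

-0.655

x=1: ŷ = 4.5 + 1.5·1 = 6; r = 5 − 6 = -1
x=3: ŷ = 4.5 + 1.5·3 = 9; r = 9.5 − 9 = 0.5
x=5: ŷ = 4.5 + 1.5·5 = 12; r = 10.5 − 12 = -1.5
x=7: ŷ = 4.5 + 1.5·7 = 15; r = 18 − 15 = 3
x=9: ŷ = 4.5 + 1.5·9 = 18; r = 19.5 − 18 = 1.5
x=11: ŷ = 4.5 + 1.5·11 = 21; r = 18.5 − 21 = -2.5
SSE = 1 + 0.25 + 2.25 + 9 + 2.25 + 6.25 = 21
s = √(21/4) = 2.29129
r/s = -1.5 / 2.29129 = -0.655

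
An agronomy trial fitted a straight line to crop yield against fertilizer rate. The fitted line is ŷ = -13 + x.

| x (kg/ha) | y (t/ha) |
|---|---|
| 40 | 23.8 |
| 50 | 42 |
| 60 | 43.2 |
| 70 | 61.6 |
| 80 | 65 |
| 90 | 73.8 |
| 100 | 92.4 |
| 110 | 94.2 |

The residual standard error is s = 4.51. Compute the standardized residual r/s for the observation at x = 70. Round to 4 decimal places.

1.0200

ŷ = -13 + 70 = 57
r = 61.6 − 57 = 4.6
r/s = 4.6 / 4.51 = 1.0200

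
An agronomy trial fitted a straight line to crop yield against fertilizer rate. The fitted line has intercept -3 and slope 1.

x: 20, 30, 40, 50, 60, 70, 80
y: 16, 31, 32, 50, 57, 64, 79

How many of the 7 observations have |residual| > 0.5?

6

x=20: ŷ = -3 + 20 = 17; r = 16 − 17 = -1
x=30: ŷ = -3 + 30 = 27; r = 31 − 27 = 4
x=40: ŷ = -3 + 40 = 37; r = 32 − 37 = -5
x=50: ŷ = -3 + 50 = 47; r = 50 − 47 = 3
x=60: ŷ = -3 + 60 = 57; r = 57 − 57 = 0
x=70: ŷ = -3 + 70 = 67; r = 64 − 67 = -3
x=80: ŷ = -3 + 80 = 77; r = 79 − 77 = 2
|r| > 0.5: x=20 (|r|=1), x=30 (|r|=4), x=40 (|r|=5), x=50 (|r|=3), x=70 (|r|=3), x=80 (|r|=2) → 6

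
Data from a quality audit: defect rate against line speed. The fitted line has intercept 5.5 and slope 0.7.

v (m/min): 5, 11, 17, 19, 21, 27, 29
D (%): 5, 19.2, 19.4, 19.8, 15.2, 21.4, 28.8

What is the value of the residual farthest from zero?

r = 6

v=5: ŷ = 5.5 + 0.7·5 = 9; r = 5 − 9 = -4
v=11: ŷ = 5.5 + 0.7·11 = 13.2; r = 19.2 − 13.2 = 6
v=17: ŷ = 5.5 + 0.7·17 = 17.4; r = 19.4 − 17.4 = 2
v=19: ŷ = 5.5 + 0.7·19 = 18.8; r = 19.8 − 18.8 = 1
v=21: ŷ = 5.5 + 0.7·21 = 20.2; r = 15.2 − 20.2 = -5
v=27: ŷ = 5.5 + 0.7·27 = 24.4; r = 21.4 − 24.4 = -3
v=29: ŷ = 5.5 + 0.7·29 = 25.8; r = 28.8 − 25.8 = 3
Largest |r| is 6 at v = 11, residual 6.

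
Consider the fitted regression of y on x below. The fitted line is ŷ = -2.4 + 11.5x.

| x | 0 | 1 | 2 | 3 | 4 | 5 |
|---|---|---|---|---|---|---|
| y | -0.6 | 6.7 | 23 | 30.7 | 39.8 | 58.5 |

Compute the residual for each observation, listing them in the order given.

x=0: ŷ = -2.4 + 11.5·0 = -2.4; r = -0.6 − (-2.4) = 1.8
x=1: ŷ = -2.4 + 11.5·1 = 9.1; r = 6.7 − 9.1 = -2.4
x=2: ŷ = -2.4 + 11.5·2 = 20.6; r = 23 − 20.6 = 2.4
x=3: ŷ = -2.4 + 11.5·3 = 32.1; r = 30.7 − 32.1 = -1.4
x=4: ŷ = -2.4 + 11.5·4 = 43.6; r = 39.8 − 43.6 = -3.8
x=5: ŷ = -2.4 + 11.5·5 = 55.1; r = 58.5 − 55.1 = 3.4

1.8, -2.4, 2.4, -1.4, -3.8, 3.4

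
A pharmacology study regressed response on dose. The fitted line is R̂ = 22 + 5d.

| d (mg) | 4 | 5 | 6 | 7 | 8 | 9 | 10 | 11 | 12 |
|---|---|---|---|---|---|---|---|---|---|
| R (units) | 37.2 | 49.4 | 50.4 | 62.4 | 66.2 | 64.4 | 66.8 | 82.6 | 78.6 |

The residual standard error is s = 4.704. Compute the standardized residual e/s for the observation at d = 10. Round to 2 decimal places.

R̂ = 22 + 5·10 = 72
e = 66.8 − 72 = -5.2
e/s = -5.2 / 4.704 = -1.11

-1.11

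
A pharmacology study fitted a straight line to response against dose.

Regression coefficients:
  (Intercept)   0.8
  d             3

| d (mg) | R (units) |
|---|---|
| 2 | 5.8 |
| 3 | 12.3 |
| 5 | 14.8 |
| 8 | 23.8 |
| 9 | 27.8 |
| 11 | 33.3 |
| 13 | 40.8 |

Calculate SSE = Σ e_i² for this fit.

SSE = 10.5

d=2: R̂ = 0.8 + 3·2 = 6.8; e = 5.8 − 6.8 = -1
d=3: R̂ = 0.8 + 3·3 = 9.8; e = 12.3 − 9.8 = 2.5
d=5: R̂ = 0.8 + 3·5 = 15.8; e = 14.8 − 15.8 = -1
d=8: R̂ = 0.8 + 3·8 = 24.8; e = 23.8 − 24.8 = -1
d=9: R̂ = 0.8 + 3·9 = 27.8; e = 27.8 − 27.8 = 0
d=11: R̂ = 0.8 + 3·11 = 33.8; e = 33.3 − 33.8 = -0.5
d=13: R̂ = 0.8 + 3·13 = 39.8; e = 40.8 − 39.8 = 1
SSE = 1 + 6.25 + 1 + 1 + 0 + 0.25 + 1 = 10.5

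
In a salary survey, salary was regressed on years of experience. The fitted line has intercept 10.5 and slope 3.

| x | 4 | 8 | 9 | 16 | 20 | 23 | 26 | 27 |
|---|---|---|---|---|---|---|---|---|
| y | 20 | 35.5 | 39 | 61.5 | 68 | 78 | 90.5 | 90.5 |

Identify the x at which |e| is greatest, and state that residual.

x=4: ŷ = 10.5 + 3·4 = 22.5; e = 20 − 22.5 = -2.5
x=8: ŷ = 10.5 + 3·8 = 34.5; e = 35.5 − 34.5 = 1
x=9: ŷ = 10.5 + 3·9 = 37.5; e = 39 − 37.5 = 1.5
x=16: ŷ = 10.5 + 3·16 = 58.5; e = 61.5 − 58.5 = 3
x=20: ŷ = 10.5 + 3·20 = 70.5; e = 68 − 70.5 = -2.5
x=23: ŷ = 10.5 + 3·23 = 79.5; e = 78 − 79.5 = -1.5
x=26: ŷ = 10.5 + 3·26 = 88.5; e = 90.5 − 88.5 = 2
x=27: ŷ = 10.5 + 3·27 = 91.5; e = 90.5 − 91.5 = -1
Largest |e| is 3 at x = 16, residual 3.

x = 16, e = 3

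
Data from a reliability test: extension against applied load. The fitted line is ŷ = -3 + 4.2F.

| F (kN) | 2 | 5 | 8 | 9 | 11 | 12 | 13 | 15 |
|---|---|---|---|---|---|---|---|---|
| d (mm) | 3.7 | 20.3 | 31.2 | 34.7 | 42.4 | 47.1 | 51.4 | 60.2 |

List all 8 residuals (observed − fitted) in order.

-1.7, 2.3, 0.6, -0.1, -0.8, -0.3, -0.2, 0.2

F=2: ŷ = -3 + 4.2·2 = 5.4; e = 3.7 − 5.4 = -1.7
F=5: ŷ = -3 + 4.2·5 = 18; e = 20.3 − 18 = 2.3
F=8: ŷ = -3 + 4.2·8 = 30.6; e = 31.2 − 30.6 = 0.6
F=9: ŷ = -3 + 4.2·9 = 34.8; e = 34.7 − 34.8 = -0.1
F=11: ŷ = -3 + 4.2·11 = 43.2; e = 42.4 − 43.2 = -0.8
F=12: ŷ = -3 + 4.2·12 = 47.4; e = 47.1 − 47.4 = -0.3
F=13: ŷ = -3 + 4.2·13 = 51.6; e = 51.4 − 51.6 = -0.2
F=15: ŷ = -3 + 4.2·15 = 60; e = 60.2 − 60 = 0.2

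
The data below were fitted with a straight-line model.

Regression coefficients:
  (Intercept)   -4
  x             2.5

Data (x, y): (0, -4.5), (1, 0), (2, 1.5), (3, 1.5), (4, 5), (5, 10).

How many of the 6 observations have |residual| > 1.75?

1

x=0: ŷ = -4 + 2.5·0 = -4; e = -4.5 − (-4) = -0.5
x=1: ŷ = -4 + 2.5·1 = -1.5; e = 0 − (-1.5) = 1.5
x=2: ŷ = -4 + 2.5·2 = 1; e = 1.5 − 1 = 0.5
x=3: ŷ = -4 + 2.5·3 = 3.5; e = 1.5 − 3.5 = -2
x=4: ŷ = -4 + 2.5·4 = 6; e = 5 − 6 = -1
x=5: ŷ = -4 + 2.5·5 = 8.5; e = 10 − 8.5 = 1.5
|e| > 1.75: x=3 (|e|=2) → 1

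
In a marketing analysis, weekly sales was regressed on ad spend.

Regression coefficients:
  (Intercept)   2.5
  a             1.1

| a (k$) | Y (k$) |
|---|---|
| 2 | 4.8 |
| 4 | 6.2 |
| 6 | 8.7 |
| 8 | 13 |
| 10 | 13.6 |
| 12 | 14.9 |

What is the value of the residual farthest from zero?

e = 1.7

a=2: ŷ = 2.5 + 1.1·2 = 4.7; e = 4.8 − 4.7 = 0.1
a=4: ŷ = 2.5 + 1.1·4 = 6.9; e = 6.2 − 6.9 = -0.7
a=6: ŷ = 2.5 + 1.1·6 = 9.1; e = 8.7 − 9.1 = -0.4
a=8: ŷ = 2.5 + 1.1·8 = 11.3; e = 13 − 11.3 = 1.7
a=10: ŷ = 2.5 + 1.1·10 = 13.5; e = 13.6 − 13.5 = 0.1
a=12: ŷ = 2.5 + 1.1·12 = 15.7; e = 14.9 − 15.7 = -0.8
Largest |e| is 1.7 at a = 8, residual 1.7.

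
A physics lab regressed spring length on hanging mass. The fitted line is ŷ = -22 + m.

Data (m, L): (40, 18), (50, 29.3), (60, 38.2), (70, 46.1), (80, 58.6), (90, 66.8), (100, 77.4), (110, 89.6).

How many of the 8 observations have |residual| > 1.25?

m=40: ŷ = -22 + 40 = 18; r = 18 − 18 = 0
m=50: ŷ = -22 + 50 = 28; r = 29.3 − 28 = 1.3
m=60: ŷ = -22 + 60 = 38; r = 38.2 − 38 = 0.2
m=70: ŷ = -22 + 70 = 48; r = 46.1 − 48 = -1.9
m=80: ŷ = -22 + 80 = 58; r = 58.6 − 58 = 0.6
m=90: ŷ = -22 + 90 = 68; r = 66.8 − 68 = -1.2
m=100: ŷ = -22 + 100 = 78; r = 77.4 − 78 = -0.6
m=110: ŷ = -22 + 110 = 88; r = 89.6 − 88 = 1.6
|r| > 1.25: m=50 (|r|=1.3), m=70 (|r|=1.9), m=110 (|r|=1.6) → 3

3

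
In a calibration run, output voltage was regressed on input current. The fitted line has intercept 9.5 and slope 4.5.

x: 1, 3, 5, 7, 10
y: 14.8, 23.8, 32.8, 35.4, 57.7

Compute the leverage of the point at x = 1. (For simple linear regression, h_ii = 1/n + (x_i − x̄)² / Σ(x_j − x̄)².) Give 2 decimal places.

x̄ = (1 + 3 + 5 + 7 + 10)/5 = 5.2
Σ(x − x̄)² = 17.64 + 4.84 + 0.04 + 3.24 + 23.04 = 48.8
h = 1/5 + (-4.2)²/48.8 = 0.2 + 0.361475 = 0.56

h = 0.56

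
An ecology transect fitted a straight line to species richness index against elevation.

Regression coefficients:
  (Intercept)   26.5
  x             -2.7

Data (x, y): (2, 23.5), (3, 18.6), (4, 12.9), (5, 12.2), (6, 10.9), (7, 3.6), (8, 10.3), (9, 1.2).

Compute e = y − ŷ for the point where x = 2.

ŷ = 26.5 − 2.7·2 = 21.1
e = 23.5 − 21.1 = 2.4

e = 2.4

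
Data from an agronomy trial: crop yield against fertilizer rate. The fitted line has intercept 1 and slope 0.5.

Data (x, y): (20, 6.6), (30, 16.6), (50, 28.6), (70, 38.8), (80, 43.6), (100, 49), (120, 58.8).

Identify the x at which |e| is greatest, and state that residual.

x = 20, e = -4.4

x=20: ŷ = 1 + 0.5·20 = 11; e = 6.6 − 11 = -4.4
x=30: ŷ = 1 + 0.5·30 = 16; e = 16.6 − 16 = 0.6
x=50: ŷ = 1 + 0.5·50 = 26; e = 28.6 − 26 = 2.6
x=70: ŷ = 1 + 0.5·70 = 36; e = 38.8 − 36 = 2.8
x=80: ŷ = 1 + 0.5·80 = 41; e = 43.6 − 41 = 2.6
x=100: ŷ = 1 + 0.5·100 = 51; e = 49 − 51 = -2
x=120: ŷ = 1 + 0.5·120 = 61; e = 58.8 − 61 = -2.2
Largest |e| is 4.4 at x = 20, residual -4.4.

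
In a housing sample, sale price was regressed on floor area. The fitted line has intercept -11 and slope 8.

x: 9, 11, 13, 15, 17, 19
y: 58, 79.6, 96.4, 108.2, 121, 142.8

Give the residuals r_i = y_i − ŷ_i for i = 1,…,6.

-3, 2.6, 3.4, -0.8, -4, 1.8

x=9: ŷ = -11 + 8·9 = 61; r = 58 − 61 = -3
x=11: ŷ = -11 + 8·11 = 77; r = 79.6 − 77 = 2.6
x=13: ŷ = -11 + 8·13 = 93; r = 96.4 − 93 = 3.4
x=15: ŷ = -11 + 8·15 = 109; r = 108.2 − 109 = -0.8
x=17: ŷ = -11 + 8·17 = 125; r = 121 − 125 = -4
x=19: ŷ = -11 + 8·19 = 141; r = 142.8 − 141 = 1.8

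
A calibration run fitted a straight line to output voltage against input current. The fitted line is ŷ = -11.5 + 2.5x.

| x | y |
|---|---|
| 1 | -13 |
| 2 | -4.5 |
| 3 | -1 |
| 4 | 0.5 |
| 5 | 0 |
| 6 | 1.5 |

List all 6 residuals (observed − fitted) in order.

x=1: ŷ = -11.5 + 2.5·1 = -9; r = -13 − (-9) = -4
x=2: ŷ = -11.5 + 2.5·2 = -6.5; r = -4.5 − (-6.5) = 2
x=3: ŷ = -11.5 + 2.5·3 = -4; r = -1 − (-4) = 3
x=4: ŷ = -11.5 + 2.5·4 = -1.5; r = 0.5 − (-1.5) = 2
x=5: ŷ = -11.5 + 2.5·5 = 1; r = 0 − 1 = -1
x=6: ŷ = -11.5 + 2.5·6 = 3.5; r = 1.5 − 3.5 = -2

-4, 2, 3, 2, -1, -2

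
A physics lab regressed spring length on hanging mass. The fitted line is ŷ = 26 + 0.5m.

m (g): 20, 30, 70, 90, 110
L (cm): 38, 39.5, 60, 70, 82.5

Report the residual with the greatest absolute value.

r = 2

m=20: ŷ = 26 + 0.5·20 = 36; r = 38 − 36 = 2
m=30: ŷ = 26 + 0.5·30 = 41; r = 39.5 − 41 = -1.5
m=70: ŷ = 26 + 0.5·70 = 61; r = 60 − 61 = -1
m=90: ŷ = 26 + 0.5·90 = 71; r = 70 − 71 = -1
m=110: ŷ = 26 + 0.5·110 = 81; r = 82.5 − 81 = 1.5
Largest |r| is 2 at m = 20, residual 2.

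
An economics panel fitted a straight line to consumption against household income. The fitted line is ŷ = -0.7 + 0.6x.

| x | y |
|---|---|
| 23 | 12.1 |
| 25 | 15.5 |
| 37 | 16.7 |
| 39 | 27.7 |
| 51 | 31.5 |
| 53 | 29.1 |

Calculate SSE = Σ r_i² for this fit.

SSE = 57.04

x=23: ŷ = -0.7 + 0.6·23 = 13.1; r = 12.1 − 13.1 = -1
x=25: ŷ = -0.7 + 0.6·25 = 14.3; r = 15.5 − 14.3 = 1.2
x=37: ŷ = -0.7 + 0.6·37 = 21.5; r = 16.7 − 21.5 = -4.8
x=39: ŷ = -0.7 + 0.6·39 = 22.7; r = 27.7 − 22.7 = 5
x=51: ŷ = -0.7 + 0.6·51 = 29.9; r = 31.5 − 29.9 = 1.6
x=53: ŷ = -0.7 + 0.6·53 = 31.1; r = 29.1 − 31.1 = -2
SSE = 1 + 1.44 + 23.04 + 25 + 2.56 + 4 = 57.04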